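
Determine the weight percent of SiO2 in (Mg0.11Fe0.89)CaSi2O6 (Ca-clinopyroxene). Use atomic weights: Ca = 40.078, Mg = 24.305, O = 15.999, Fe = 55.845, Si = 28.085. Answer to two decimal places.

Formula mass = 244.618 g/mol.
2 Si → 2.0000 mol SiO2 per formula unit; M(SiO2) = 60.083, so SiO2 mass = 120.166 g.
120.166/244.618 × 100 = 49.12 wt%.

49.12 wt%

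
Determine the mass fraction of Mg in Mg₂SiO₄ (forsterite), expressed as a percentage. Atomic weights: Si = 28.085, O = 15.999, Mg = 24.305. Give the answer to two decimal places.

M(Mg₂SiO₄) = 140.691 g/mol.
Mg contributes 2 × 24.305 = 48.610 g per mole.
48.610/140.691 = 0.3455 → 34.55%.

34.55 wt%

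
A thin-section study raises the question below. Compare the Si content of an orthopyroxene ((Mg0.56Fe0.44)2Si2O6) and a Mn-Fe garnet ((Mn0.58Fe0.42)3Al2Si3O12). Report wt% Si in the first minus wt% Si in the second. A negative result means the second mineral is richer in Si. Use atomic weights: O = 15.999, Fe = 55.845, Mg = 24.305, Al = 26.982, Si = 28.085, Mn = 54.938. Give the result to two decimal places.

7.60 percentage points

First mineral: 56.170 g Si in 228.529 g formula = 24.58 wt% Si.
Second mineral: 84.255 g Si in 496.164 g formula = 16.98 wt% Si.
24.58% − 16.98% gives a difference of 7.60 percentage points.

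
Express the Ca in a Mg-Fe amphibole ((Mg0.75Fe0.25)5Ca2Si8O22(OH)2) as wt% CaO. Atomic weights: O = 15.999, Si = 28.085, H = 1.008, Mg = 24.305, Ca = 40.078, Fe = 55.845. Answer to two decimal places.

Formula mass = 851.778 g/mol.
2 Ca → 2.0000 mol CaO per formula unit; M(CaO) = 56.077, so CaO mass = 112.154 g.
112.154/851.778 × 100 = 13.17 wt%.

13.17 wt%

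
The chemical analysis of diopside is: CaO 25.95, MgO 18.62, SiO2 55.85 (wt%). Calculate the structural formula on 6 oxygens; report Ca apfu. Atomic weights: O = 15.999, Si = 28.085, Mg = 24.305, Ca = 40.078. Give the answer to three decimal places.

25.95 wt% CaO ÷ 56.077 g/mol = 0.46276 mol, giving 0.46276 Ca and 0.46276 O.
18.62 wt% MgO ÷ 40.304 g/mol = 0.46199 mol, giving 0.46199 Mg and 0.46199 O.
55.85 wt% SiO2 ÷ 60.083 g/mol = 0.92955 mol, giving 0.92955 Si and 1.85910 O.
Oxygen sums to 2.78385; scaling by 6/2.78385 = 2.15529 puts the formula on 6 O.
Ca: 0.46276 × 2.15529 = 0.997 atoms per formula unit.

0.997 Ca apfu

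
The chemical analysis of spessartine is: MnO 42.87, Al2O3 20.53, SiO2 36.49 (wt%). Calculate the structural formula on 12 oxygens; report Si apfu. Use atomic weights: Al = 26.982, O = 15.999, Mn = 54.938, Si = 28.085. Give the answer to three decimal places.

3.008 Si apfu

MnO: 42.87/70.937 = 0.60434 mol → 0.60434 mol Mn, 0.60434 mol O.
Al2O3: 20.53/101.961 = 0.20135 mol → 0.40270 mol Al, 0.60405 mol O.
SiO2: 36.49/60.083 = 0.60733 mol → 0.60733 mol Si, 1.21466 mol O.
Total oxygen = 2.42305 mol. Normalization factor = 12/2.42305 = 4.95244.
Si per 12 O = 0.60733 × 4.95244 = 3.008.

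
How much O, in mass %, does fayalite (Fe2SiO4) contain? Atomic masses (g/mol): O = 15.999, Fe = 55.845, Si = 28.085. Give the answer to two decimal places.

Formula mass = 2×55.845 + 1×28.085 + 4×15.999 = 203.771 g/mol, of which 63.996 g is O.
So O makes up 63.996/203.771 = 0.3141 of the mass, i.e. 31.41%.

31.41 mass %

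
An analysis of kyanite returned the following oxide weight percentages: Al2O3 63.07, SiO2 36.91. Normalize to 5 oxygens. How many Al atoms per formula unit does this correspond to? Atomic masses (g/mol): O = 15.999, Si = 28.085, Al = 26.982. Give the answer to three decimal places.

Al2O3: 63.07/101.961 = 0.61857 mol → 1.23714 mol Al, 1.85571 mol O.
SiO2: 36.91/60.083 = 0.61432 mol → 0.61432 mol Si, 1.22864 mol O.
Total oxygen = 3.08435 mol. Normalization factor = 5/3.08435 = 1.62109.
Al per 5 O = 1.23714 × 1.62109 = 2.006.

2.006 Al apfu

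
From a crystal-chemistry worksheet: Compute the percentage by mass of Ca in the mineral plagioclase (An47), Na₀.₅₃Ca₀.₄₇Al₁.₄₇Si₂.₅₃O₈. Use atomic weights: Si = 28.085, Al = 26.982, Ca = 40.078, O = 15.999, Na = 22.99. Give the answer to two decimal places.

Formula mass = 0.53×22.99 + 0.47×40.078 + 1.47×26.982 + 2.53×28.085 + 8×15.999 = 269.732 g/mol, of which 18.837 g is Ca.
So Ca makes up 18.837/269.732 = 0.0698 of the mass, i.e. 6.98%.

6.98 weight percent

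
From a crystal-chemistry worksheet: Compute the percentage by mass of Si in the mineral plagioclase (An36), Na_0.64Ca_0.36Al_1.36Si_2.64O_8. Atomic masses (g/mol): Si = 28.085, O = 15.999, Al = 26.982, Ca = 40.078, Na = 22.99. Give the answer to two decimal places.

M(Na_0.64Ca_0.36Al_1.36Si_2.64O_8) = 267.974 g/mol.
Si contributes 2.64 × 28.085 = 74.144 g per mole.
74.144/267.974 = 0.2767 → 27.67%.

27.67 mass %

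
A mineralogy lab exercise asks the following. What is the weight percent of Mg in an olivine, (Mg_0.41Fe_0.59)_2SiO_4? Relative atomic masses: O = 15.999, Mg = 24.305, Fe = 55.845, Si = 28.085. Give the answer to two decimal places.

Formula mass = 0.82*24.305 + 1.18*55.845 + 1*28.085 + 4*15.999 = 177.908 g/mol, of which 19.930 g is Mg.
So Mg makes up 19.930/177.908 = 0.1120 of the mass, i.e. 11.20%.

11.20 weight percent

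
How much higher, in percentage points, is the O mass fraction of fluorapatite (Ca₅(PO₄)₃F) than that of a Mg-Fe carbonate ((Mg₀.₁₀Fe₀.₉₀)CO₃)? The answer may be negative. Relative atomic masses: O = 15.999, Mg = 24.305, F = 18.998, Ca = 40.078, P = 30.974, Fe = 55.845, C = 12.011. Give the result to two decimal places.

-4.52 percentage points

O in Ca₅(PO₄)₃F: molar mass 504.298 g/mol; 12×15.999 = 191.988 g → 38.07 wt%.
O in (Mg₀.₁₀Fe₀.₉₀)CO₃: molar mass 112.699 g/mol; 3×15.999 = 47.997 g → 42.59 wt%.
Difference = 38.07 − 42.59 = -4.52 percentage points.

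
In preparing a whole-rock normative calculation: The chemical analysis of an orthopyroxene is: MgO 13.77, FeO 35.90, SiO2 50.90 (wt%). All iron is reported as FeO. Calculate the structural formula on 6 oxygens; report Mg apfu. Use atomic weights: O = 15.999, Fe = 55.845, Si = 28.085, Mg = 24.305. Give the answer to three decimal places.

0.808 Mg apfu

13.77 wt% MgO ÷ 40.304 g/mol = 0.34165 mol, giving 0.34165 Mg and 0.34165 O.
35.90 wt% FeO ÷ 71.844 g/mol = 0.49969 mol, giving 0.49969 Fe and 0.49969 O.
50.90 wt% SiO2 ÷ 60.083 g/mol = 0.84716 mol, giving 0.84716 Si and 1.69432 O.
Oxygen sums to 2.53566; scaling by 6/2.53566 = 2.36625 puts the formula on 6 O.
Mg: 0.34165 × 2.36625 = 0.808 atoms per formula unit.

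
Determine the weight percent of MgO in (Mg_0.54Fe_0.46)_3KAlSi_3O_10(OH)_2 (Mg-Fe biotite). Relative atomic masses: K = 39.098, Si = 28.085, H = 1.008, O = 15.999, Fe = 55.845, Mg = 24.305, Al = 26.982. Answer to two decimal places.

14.17 wt%

Formula mass = 460.779 g/mol.
1.62 Mg → 1.6200 mol MgO per formula unit; M(MgO) = 40.304, so MgO mass = 65.292 g.
65.292/460.779 × 100 = 14.17 wt%.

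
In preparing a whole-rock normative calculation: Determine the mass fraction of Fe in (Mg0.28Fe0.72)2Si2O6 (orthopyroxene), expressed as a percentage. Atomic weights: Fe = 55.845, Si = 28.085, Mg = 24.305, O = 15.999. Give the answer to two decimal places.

32.66 mass %

Molar mass of (Mg0.28Fe0.72)2Si2O6: 0.56×24.305 + 1.44×55.845 + 2×28.085 + 6×15.999 = 246.192 g/mol.
Mass of Fe per formula unit: 1.44 × 55.845 = 80.417 g.
Weight fraction Fe = 80.417 / 246.192 = 0.3266.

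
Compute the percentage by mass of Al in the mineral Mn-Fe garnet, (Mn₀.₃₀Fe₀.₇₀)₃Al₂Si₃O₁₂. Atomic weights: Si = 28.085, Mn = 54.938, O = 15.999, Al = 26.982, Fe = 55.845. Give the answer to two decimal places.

M((Mn₀.₃₀Fe₀.₇₀)₃Al₂Si₃O₁₂) = 496.926 g/mol.
Al contributes 2 × 26.982 = 53.964 g per mole.
53.964/496.926 = 0.1086 → 10.86%.

10.86 mass %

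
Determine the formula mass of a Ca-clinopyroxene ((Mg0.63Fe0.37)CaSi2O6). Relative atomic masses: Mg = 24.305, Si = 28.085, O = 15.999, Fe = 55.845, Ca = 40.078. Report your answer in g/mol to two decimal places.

228.22 g/mol

M = 0.63·24.305 + 0.37·55.845 + 1·40.078 + 2·28.085 + 6·15.999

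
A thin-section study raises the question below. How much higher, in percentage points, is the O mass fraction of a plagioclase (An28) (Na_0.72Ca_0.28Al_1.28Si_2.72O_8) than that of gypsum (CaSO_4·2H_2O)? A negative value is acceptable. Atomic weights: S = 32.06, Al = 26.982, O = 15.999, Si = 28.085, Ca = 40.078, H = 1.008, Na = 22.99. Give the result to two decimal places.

M(Na_0.72Ca_0.28Al_1.28Si_2.72O_8) = 266.695 g/mol, so wt% O = 127.992/266.695 × 100 = 47.99%.
M(CaSO_4·2H_2O) = 172.164 g/mol, so wt% O = 95.994/172.164 × 100 = 55.76%.
47.99 − 55.76 = -7.77 pp.

-7.77 percentage points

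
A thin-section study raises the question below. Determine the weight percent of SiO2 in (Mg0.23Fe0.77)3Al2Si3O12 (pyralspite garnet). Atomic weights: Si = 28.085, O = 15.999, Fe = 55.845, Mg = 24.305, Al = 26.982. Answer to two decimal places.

Molar mass of (Mg0.23Fe0.77)3Al2Si3O12 = 0.69×24.305 + 2.31×55.845 + 2×26.982 + 3×28.085 + 12×15.999 = 475.979 g/mol.
Each formula unit contains 3 Si, equivalent to 3/1 = 3.0000 mol SiO2.
M(SiO2) = 1×28.085 + 2×15.999 = 60.083 g/mol.
Mass of SiO2 per formula unit = 3.0000 × 60.083 = 180.249 g.
SiO2 wt% = 180.249 / 475.979 × 100 = 37.87%.

37.87 wt%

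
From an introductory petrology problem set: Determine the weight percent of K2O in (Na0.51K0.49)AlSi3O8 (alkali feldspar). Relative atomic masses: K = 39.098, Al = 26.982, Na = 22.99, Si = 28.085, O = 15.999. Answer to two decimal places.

8.54 wt%

Molar mass of (Na0.51K0.49)AlSi3O8 = 0.51*22.99 + 0.49*39.098 + 1*26.982 + 3*28.085 + 8*15.999 = 270.112 g/mol.
Each formula unit contains 0.49 K, equivalent to 0.49/2 = 0.2450 mol K2O.
M(K2O) = 2×39.098 + 1×15.999 = 94.195 g/mol.
Mass of K2O per formula unit = 0.2450 × 94.195 = 23.078 g.
K2O wt% = 23.078 / 270.112 × 100 = 8.54%.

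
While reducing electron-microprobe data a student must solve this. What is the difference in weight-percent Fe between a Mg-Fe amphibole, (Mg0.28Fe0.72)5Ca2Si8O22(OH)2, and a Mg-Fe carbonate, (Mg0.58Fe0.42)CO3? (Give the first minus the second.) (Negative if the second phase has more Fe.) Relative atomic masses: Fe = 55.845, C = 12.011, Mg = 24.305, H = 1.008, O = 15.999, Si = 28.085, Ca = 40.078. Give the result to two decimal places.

-2.33 percentage points

Fe in (Mg0.28Fe0.72)5Ca2Si8O22(OH)2: molar mass 925.897 g/mol; 3.60×55.845 = 201.042 g → 21.71 wt%.
Fe in (Mg0.58Fe0.42)CO3: molar mass 97.560 g/mol; 0.42×55.845 = 23.455 g → 24.04 wt%.
Difference = 21.71 − 24.04 = -2.33 percentage points.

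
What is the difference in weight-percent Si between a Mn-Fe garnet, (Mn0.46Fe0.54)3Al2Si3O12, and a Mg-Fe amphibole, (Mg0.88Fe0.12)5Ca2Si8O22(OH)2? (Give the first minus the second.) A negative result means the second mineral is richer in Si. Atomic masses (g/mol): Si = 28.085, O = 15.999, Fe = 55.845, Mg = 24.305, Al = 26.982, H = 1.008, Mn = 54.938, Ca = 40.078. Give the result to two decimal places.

-10.06 percentage points

First mineral: 84.255 g Si in 496.490 g formula = 16.97 wt% Si.
Second mineral: 224.680 g Si in 831.277 g formula = 27.03 wt% Si.
16.97% − 27.03% gives a difference of -10.06 percentage points.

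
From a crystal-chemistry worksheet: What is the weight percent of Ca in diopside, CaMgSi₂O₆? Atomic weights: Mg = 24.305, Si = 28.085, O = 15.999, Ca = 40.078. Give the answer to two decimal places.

Formula mass = 1×40.078 + 1×24.305 + 2×28.085 + 6×15.999 = 216.547 g/mol, of which 40.078 g is Ca.
So Ca makes up 40.078/216.547 = 0.1851 of the mass, i.e. 18.51%.

18.51 mass %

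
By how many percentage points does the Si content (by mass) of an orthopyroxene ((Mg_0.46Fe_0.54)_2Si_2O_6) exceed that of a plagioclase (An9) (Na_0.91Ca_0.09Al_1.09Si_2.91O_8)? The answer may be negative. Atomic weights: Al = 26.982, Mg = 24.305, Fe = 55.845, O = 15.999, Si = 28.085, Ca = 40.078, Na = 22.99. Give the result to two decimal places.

M((Mg_0.46Fe_0.54)_2Si_2O_6) = 234.837 g/mol, so wt% Si = 56.170/234.837 × 100 = 23.92%.
M(Na_0.91Ca_0.09Al_1.09Si_2.91O_8) = 263.658 g/mol, so wt% Si = 81.727/263.658 × 100 = 31.00%.
23.92 − 31.00 = -7.08 pp.

-7.08 percentage points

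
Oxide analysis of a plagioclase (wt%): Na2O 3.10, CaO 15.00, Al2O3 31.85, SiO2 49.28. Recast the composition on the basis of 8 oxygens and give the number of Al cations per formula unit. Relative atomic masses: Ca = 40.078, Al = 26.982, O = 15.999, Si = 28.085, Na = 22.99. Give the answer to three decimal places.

1.726 Al apfu

Na2O (M=61.979): mol = 0.05002; Na = 0.10004, O = 0.05002.
CaO (M=56.077): mol = 0.26749; Ca = 0.26749, O = 0.26749.
Al2O3 (M=101.961): mol = 0.31237; Al = 0.62474, O = 0.93711.
SiO2 (M=60.083): mol = 0.82020; Si = 0.82020, O = 1.64040.
ΣO = 2.89502; factor = 8/ΣO = 2.76337.
Al apfu = 0.62474 × 2.76337 = 1.726.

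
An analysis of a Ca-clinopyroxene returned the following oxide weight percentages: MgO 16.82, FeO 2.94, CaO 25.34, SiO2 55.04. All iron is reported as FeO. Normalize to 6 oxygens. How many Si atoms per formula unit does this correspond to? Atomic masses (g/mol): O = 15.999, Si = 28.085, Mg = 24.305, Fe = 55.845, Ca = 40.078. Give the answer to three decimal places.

16.82 wt% MgO ÷ 40.304 g/mol = 0.41733 mol, giving 0.41733 Mg and 0.41733 O.
2.94 wt% FeO ÷ 71.844 g/mol = 0.04092 mol, giving 0.04092 Fe and 0.04092 O.
25.34 wt% CaO ÷ 56.077 g/mol = 0.45188 mol, giving 0.45188 Ca and 0.45188 O.
55.04 wt% SiO2 ÷ 60.083 g/mol = 0.91607 mol, giving 0.91607 Si and 1.83214 O.
Oxygen sums to 2.74227; scaling by 6/2.74227 = 2.18797 puts the formula on 6 O.
Si: 0.91607 × 2.18797 = 2.004 atoms per formula unit.

2.004 Si apfu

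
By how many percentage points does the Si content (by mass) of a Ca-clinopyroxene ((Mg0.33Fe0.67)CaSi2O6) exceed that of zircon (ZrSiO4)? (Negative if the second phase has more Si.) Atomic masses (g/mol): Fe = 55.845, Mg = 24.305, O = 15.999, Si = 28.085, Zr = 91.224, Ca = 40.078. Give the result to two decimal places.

M((Mg0.33Fe0.67)CaSi2O6) = 237.679 g/mol, so wt% Si = 56.170/237.679 × 100 = 23.63%.
M(ZrSiO4) = 183.305 g/mol, so wt% Si = 28.085/183.305 × 100 = 15.32%.
23.63 − 15.32 = 8.31 pp.

8.31 percentage points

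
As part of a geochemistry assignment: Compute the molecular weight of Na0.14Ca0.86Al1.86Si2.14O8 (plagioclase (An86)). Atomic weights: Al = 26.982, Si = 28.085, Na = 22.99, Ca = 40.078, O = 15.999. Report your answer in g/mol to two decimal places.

M = 0.14×22.99 + 0.86×40.078 + 1.86×26.982 + 2.14×28.085 + 8×15.999

275.97 g/mol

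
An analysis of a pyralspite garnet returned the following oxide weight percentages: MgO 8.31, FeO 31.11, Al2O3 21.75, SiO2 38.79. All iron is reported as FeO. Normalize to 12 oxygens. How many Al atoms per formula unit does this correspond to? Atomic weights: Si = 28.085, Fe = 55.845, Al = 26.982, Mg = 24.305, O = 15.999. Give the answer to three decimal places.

8.31 wt% MgO ÷ 40.304 g/mol = 0.20618 mol, giving 0.20618 Mg and 0.20618 O.
31.11 wt% FeO ÷ 71.844 g/mol = 0.43302 mol, giving 0.43302 Fe and 0.43302 O.
21.75 wt% Al2O3 ÷ 101.961 g/mol = 0.21332 mol, giving 0.42664 Al and 0.63996 O.
38.79 wt% SiO2 ÷ 60.083 g/mol = 0.64561 mol, giving 0.64561 Si and 1.29122 O.
Oxygen sums to 2.57038; scaling by 12/2.57038 = 4.66857 puts the formula on 12 O.
Al: 0.42664 × 4.66857 = 1.992 atoms per formula unit.

1.992 Al apfu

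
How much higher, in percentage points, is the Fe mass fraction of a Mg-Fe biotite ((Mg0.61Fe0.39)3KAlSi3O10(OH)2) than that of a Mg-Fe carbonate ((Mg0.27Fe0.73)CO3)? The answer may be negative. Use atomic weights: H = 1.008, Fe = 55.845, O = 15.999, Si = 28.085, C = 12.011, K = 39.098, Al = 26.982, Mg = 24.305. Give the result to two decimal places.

-23.59 percentage points

M((Mg0.61Fe0.39)3KAlSi3O10(OH)2) = 454.156 g/mol, so wt% Fe = 65.339/454.156 × 100 = 14.39%.
M((Mg0.27Fe0.73)CO3) = 107.337 g/mol, so wt% Fe = 40.767/107.337 × 100 = 37.98%.
14.39 − 37.98 = -23.59 pp.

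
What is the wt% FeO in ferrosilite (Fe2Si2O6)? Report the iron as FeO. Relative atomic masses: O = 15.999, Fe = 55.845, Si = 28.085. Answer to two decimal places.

Molar mass of Fe2Si2O6 = 2×55.845 + 2×28.085 + 6×15.999 = 263.854 g/mol.
Each formula unit contains 2 Fe, equivalent to 2/1 = 2.0000 mol FeO.
M(FeO) = 1×55.845 + 1×15.999 = 71.844 g/mol.
Mass of FeO per formula unit = 2.0000 × 71.844 = 143.688 g.
FeO wt% = 143.688 / 263.854 × 100 = 54.46%.

54.46 wt%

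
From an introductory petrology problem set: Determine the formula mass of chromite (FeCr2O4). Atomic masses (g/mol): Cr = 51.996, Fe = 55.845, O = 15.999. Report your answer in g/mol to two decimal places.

M = 1(55.845) + 2(51.996) + 4(15.999)

223.83 g/mol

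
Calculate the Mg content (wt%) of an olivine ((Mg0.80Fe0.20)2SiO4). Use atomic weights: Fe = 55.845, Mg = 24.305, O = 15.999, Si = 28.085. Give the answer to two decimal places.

M((Mg0.80Fe0.20)2SiO4) = 153.307 g/mol.
Mg contributes 1.60 × 24.305 = 38.888 g per mole.
38.888/153.307 = 0.2537 → 25.37%.

25.37 wt%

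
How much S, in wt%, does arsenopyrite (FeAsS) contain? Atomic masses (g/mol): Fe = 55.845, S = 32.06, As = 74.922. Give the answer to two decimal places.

19.69 wt%

Formula mass = 1*55.845 + 1*74.922 + 1*32.06 = 162.827 g/mol, of which 32.060 g is S.
So S makes up 32.060/162.827 = 0.1969 of the mass, i.e. 19.69%.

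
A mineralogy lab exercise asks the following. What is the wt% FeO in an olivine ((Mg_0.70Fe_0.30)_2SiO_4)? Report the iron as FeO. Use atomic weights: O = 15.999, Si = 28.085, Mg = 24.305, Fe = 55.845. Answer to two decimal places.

27.01 wt%

Molar mass of (Mg_0.70Fe_0.30)_2SiO_4 = 1.40·24.305 + 0.60·55.845 + 1·28.085 + 4·15.999 = 159.615 g/mol.
Each formula unit contains 0.60 Fe, equivalent to 0.60/1 = 0.6000 mol FeO.
M(FeO) = 1×55.845 + 1×15.999 = 71.844 g/mol.
Mass of FeO per formula unit = 0.6000 × 71.844 = 43.106 g.
FeO wt% = 43.106 / 159.615 × 100 = 27.01%.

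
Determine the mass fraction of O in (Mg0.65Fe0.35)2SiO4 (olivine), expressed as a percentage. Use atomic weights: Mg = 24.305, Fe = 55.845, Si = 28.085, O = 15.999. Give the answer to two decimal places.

Formula mass = 1.30×24.305 + 0.70×55.845 + 1×28.085 + 4×15.999 = 162.769 g/mol, of which 63.996 g is O.
So O makes up 63.996/162.769 = 0.3932 of the mass, i.e. 39.32%.

39.32 weight percent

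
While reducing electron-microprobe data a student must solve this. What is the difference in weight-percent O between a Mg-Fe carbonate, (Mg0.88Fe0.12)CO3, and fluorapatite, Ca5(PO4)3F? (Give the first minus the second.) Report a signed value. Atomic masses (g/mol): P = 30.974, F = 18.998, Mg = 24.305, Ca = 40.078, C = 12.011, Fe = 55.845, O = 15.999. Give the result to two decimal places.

16.41 percentage points

M((Mg0.88Fe0.12)CO3) = 88.098 g/mol, so wt% O = 47.997/88.098 × 100 = 54.48%.
M(Ca5(PO4)3F) = 504.298 g/mol, so wt% O = 191.988/504.298 × 100 = 38.07%.
54.48 − 38.07 = 16.41 pp.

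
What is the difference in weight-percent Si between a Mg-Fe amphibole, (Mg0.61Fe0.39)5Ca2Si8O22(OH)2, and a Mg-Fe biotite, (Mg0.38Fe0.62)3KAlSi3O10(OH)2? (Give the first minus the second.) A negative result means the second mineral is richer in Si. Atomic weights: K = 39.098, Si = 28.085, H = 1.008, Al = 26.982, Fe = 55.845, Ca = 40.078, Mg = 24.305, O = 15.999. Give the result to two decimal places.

8.01 percentage points

First mineral: 224.680 g Si in 873.856 g formula = 25.71 wt% Si.
Second mineral: 84.255 g Si in 475.918 g formula = 17.70 wt% Si.
25.71% − 17.70% gives a difference of 8.01 percentage points.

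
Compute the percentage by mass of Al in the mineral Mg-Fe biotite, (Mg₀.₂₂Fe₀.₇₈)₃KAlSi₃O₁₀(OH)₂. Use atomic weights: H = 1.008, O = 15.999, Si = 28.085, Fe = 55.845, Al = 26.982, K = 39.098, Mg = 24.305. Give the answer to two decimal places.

5.49 weight percent

M((Mg₀.₂₂Fe₀.₇₈)₃KAlSi₃O₁₀(OH)₂) = 491.058 g/mol.
Al contributes 1 × 26.982 = 26.982 g per mole.
26.982/491.058 = 0.0549 → 5.49%.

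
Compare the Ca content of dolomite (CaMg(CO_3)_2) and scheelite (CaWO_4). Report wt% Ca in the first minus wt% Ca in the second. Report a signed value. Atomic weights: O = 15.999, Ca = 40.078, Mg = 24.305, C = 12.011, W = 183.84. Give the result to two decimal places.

Ca in CaMg(CO_3)_2: molar mass 184.399 g/mol; 1×40.078 = 40.078 g → 21.73 wt%.
Ca in CaWO_4: molar mass 287.914 g/mol; 1×40.078 = 40.078 g → 13.92 wt%.
Difference = 21.73 − 13.92 = 7.81 percentage points.

7.81 percentage points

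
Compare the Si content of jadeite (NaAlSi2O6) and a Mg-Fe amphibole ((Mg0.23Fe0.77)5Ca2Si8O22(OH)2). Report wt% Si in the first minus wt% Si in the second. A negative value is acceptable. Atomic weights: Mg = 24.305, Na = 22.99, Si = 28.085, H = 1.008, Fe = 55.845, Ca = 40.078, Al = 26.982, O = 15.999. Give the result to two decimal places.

3.73 percentage points

M(NaAlSi2O6) = 202.136 g/mol, so wt% Si = 56.170/202.136 × 100 = 27.79%.
M((Mg0.23Fe0.77)5Ca2Si8O22(OH)2) = 933.782 g/mol, so wt% Si = 224.680/933.782 × 100 = 24.06%.
27.79 − 24.06 = 3.73 pp.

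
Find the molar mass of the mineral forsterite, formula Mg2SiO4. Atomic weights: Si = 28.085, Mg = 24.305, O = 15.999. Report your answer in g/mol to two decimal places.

Mg: 2 × 24.305 = 48.6100
Si: 1 × 28.085 = 28.0850
O: 4 × 15.999 = 63.9960
Summing the contributions gives the formula mass.

140.69 g/mol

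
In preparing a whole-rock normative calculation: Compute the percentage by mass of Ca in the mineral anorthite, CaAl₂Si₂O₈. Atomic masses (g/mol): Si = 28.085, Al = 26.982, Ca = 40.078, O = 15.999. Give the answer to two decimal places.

14.41 mass %

Molar mass of CaAl₂Si₂O₈: 1·40.078 + 2·26.982 + 2·28.085 + 8·15.999 = 278.204 g/mol.
Mass of Ca per formula unit: 1 × 40.078 = 40.078 g.
Weight fraction Ca = 40.078 / 278.204 = 0.1441.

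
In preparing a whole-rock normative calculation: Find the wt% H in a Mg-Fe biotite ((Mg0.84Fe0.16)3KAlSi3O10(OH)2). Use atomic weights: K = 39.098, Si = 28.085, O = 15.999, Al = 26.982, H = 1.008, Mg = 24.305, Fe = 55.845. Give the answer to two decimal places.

0.47 wt%

M((Mg0.84Fe0.16)3KAlSi3O10(OH)2) = 432.393 g/mol.
H contributes 2 × 1.008 = 2.016 g per mole.
2.016/432.393 = 0.0047 → 0.47%.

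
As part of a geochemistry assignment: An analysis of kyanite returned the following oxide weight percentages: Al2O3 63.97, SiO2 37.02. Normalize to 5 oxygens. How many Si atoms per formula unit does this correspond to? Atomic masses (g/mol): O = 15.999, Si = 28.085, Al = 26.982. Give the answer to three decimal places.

63.97 wt% Al2O3 ÷ 101.961 g/mol = 0.62740 mol, giving 1.25480 Al and 1.88220 O.
37.02 wt% SiO2 ÷ 60.083 g/mol = 0.61615 mol, giving 0.61615 Si and 1.23230 O.
Oxygen sums to 3.11450; scaling by 5/3.11450 = 1.60539 puts the formula on 5 O.
Si: 0.61615 × 1.60539 = 0.989 atoms per formula unit.

0.989 Si apfu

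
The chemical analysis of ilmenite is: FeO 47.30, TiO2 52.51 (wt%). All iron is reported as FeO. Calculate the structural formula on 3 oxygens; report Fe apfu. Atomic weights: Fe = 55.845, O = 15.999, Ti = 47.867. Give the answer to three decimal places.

1.001 Fe apfu

47.30 wt% FeO ÷ 71.844 g/mol = 0.65837 mol, giving 0.65837 Fe and 0.65837 O.
52.51 wt% TiO2 ÷ 79.865 g/mol = 0.65748 mol, giving 0.65748 Ti and 1.31496 O.
Oxygen sums to 1.97333; scaling by 3/1.97333 = 1.52027 puts the formula on 3 O.
Fe: 0.65837 × 1.52027 = 1.001 atoms per formula unit.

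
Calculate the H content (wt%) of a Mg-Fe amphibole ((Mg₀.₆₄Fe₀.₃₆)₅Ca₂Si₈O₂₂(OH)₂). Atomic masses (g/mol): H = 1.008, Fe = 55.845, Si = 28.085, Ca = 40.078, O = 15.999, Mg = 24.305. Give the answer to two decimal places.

0.23 wt%

Molar mass of (Mg₀.₆₄Fe₀.₃₆)₅Ca₂Si₈O₂₂(OH)₂: 3.20·24.305 + 1.80·55.845 + 2·40.078 + 8·28.085 + 24·15.999 + 2·1.008 = 869.125 g/mol.
Mass of H per formula unit: 2 × 1.008 = 2.016 g.
Weight fraction H = 2.016 / 869.125 = 0.0023.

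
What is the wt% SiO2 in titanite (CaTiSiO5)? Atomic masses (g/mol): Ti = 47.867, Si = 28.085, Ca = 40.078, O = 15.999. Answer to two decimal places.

30.65 wt%

M(CaTiSiO5) = 196.025 g/mol; M(SiO2) = 60.083 g/mol.
Moles SiO2 per formula unit = 1 Si ÷ 1 = 1.0000.
SiO2 fraction = (1.0000 × 60.083) / 196.025 = 60.083/196.025 = 0.3065.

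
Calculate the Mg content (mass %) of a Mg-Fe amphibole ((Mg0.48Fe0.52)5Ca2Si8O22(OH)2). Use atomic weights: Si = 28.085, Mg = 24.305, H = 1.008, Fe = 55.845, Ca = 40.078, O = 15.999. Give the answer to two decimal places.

Molar mass of (Mg0.48Fe0.52)5Ca2Si8O22(OH)2: 2.40·24.305 + 2.60·55.845 + 2·40.078 + 8·28.085 + 24·15.999 + 2·1.008 = 894.357 g/mol.
Mass of Mg per formula unit: 2.40 × 24.305 = 58.332 g.
Weight fraction Mg = 58.332 / 894.357 = 0.0652.

6.52 mass %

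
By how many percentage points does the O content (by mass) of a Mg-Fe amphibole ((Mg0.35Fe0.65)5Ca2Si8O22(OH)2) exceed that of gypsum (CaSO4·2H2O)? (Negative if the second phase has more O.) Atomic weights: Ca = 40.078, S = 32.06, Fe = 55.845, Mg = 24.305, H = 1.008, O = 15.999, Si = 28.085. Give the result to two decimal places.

M((Mg0.35Fe0.65)5Ca2Si8O22(OH)2) = 914.858 g/mol, so wt% O = 383.976/914.858 × 100 = 41.97%.
M(CaSO4·2H2O) = 172.164 g/mol, so wt% O = 95.994/172.164 × 100 = 55.76%.
41.97 − 55.76 = -13.79 pp.

-13.79 percentage points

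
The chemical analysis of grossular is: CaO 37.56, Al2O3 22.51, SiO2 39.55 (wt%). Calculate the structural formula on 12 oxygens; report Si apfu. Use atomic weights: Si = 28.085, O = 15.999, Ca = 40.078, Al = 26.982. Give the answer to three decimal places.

37.56 wt% CaO ÷ 56.077 g/mol = 0.66979 mol, giving 0.66979 Ca and 0.66979 O.
22.51 wt% Al2O3 ÷ 101.961 g/mol = 0.22077 mol, giving 0.44154 Al and 0.66231 O.
39.55 wt% SiO2 ÷ 60.083 g/mol = 0.65826 mol, giving 0.65826 Si and 1.31652 O.
Oxygen sums to 2.64862; scaling by 12/2.64862 = 4.53066 puts the formula on 12 O.
Si: 0.65826 × 4.53066 = 2.982 atoms per formula unit.

2.982 Si apfu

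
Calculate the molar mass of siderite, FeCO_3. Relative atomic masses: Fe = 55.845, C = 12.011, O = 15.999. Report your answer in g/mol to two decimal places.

M = 1·55.845 + 1·12.011 + 3·15.999

115.85 g/mol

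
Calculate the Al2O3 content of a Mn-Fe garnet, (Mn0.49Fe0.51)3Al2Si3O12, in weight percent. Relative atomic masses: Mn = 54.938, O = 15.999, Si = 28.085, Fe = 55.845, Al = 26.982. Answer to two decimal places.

20.54 wt%

M((Mn0.49Fe0.51)3Al2Si3O12) = 496.409 g/mol; M(Al2O3) = 101.961 g/mol.
Moles Al2O3 per formula unit = 2 Al ÷ 2 = 1.0000.
Al2O3 fraction = (1.0000 × 101.961) / 496.409 = 101.961/496.409 = 0.2054.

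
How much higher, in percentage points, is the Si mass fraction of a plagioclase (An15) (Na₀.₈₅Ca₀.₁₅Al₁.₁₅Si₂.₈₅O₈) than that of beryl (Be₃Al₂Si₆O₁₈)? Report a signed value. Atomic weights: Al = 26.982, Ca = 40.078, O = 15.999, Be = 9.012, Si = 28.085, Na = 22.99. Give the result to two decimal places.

First mineral: 80.042 g Si in 264.617 g formula = 30.25 wt% Si.
Second mineral: 168.510 g Si in 537.492 g formula = 31.35 wt% Si.
30.25% − 31.35% gives a difference of -1.10 percentage points.

-1.10 percentage points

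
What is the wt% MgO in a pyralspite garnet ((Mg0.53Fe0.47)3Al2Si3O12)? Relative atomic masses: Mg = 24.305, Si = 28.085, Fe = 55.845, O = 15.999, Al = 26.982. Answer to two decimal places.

Molar mass of (Mg0.53Fe0.47)3Al2Si3O12 = 1.59·24.305 + 1.41·55.845 + 2·26.982 + 3·28.085 + 12·15.999 = 447.593 g/mol.
Each formula unit contains 1.59 Mg, equivalent to 1.59/1 = 1.5900 mol MgO.
M(MgO) = 1×24.305 + 1×15.999 = 40.304 g/mol.
Mass of MgO per formula unit = 1.5900 × 40.304 = 64.083 g.
MgO wt% = 64.083 / 447.593 × 100 = 14.32%.

14.32 wt%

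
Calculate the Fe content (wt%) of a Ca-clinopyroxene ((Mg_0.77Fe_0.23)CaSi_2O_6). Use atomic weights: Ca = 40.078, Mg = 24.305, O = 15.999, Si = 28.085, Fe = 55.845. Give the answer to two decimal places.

5.74 wt%

Molar mass of (Mg_0.77Fe_0.23)CaSi_2O_6: 0.77×24.305 + 0.23×55.845 + 1×40.078 + 2×28.085 + 6×15.999 = 223.801 g/mol.
Mass of Fe per formula unit: 0.23 × 55.845 = 12.844 g.
Weight fraction Fe = 12.844 / 223.801 = 0.0574.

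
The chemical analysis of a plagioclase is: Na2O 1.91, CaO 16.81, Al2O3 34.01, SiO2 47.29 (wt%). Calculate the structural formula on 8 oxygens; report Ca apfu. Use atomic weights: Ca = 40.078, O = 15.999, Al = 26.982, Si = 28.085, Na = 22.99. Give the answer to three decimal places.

0.825 Ca apfu

Na2O (M=61.979): mol = 0.03082; Na = 0.06164, O = 0.03082.
CaO (M=56.077): mol = 0.29977; Ca = 0.29977, O = 0.29977.
Al2O3 (M=101.961): mol = 0.33356; Al = 0.66712, O = 1.00068.
SiO2 (M=60.083): mol = 0.78708; Si = 0.78708, O = 1.57416.
ΣO = 2.90543; factor = 8/ΣO = 2.75347.
Ca apfu = 0.29977 × 2.75347 = 0.825.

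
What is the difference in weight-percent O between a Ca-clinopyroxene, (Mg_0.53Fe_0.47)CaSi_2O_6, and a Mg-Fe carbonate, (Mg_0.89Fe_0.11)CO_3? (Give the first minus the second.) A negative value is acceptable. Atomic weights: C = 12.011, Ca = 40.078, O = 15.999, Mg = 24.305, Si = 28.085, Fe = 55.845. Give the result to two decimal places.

O in (Mg_0.53Fe_0.47)CaSi_2O_6: molar mass 231.371 g/mol; 6×15.999 = 95.994 g → 41.49 wt%.
O in (Mg_0.89Fe_0.11)CO_3: molar mass 87.782 g/mol; 3×15.999 = 47.997 g → 54.68 wt%.
Difference = 41.49 − 54.68 = -13.19 percentage points.

-13.19 percentage points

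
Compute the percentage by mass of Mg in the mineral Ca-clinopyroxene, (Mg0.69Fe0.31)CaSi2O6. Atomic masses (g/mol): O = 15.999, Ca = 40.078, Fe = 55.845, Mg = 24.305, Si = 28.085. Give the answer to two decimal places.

Formula mass = 0.69·24.305 + 0.31·55.845 + 1·40.078 + 2·28.085 + 6·15.999 = 226.324 g/mol, of which 16.770 g is Mg.
So Mg makes up 16.770/226.324 = 0.0741 of the mass, i.e. 7.41%.

7.41 weight percent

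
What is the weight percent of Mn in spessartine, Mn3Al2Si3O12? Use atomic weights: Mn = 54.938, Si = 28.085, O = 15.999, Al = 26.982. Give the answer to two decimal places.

Molar mass of Mn3Al2Si3O12: 3·54.938 + 2·26.982 + 3·28.085 + 12·15.999 = 495.021 g/mol.
Mass of Mn per formula unit: 3 × 54.938 = 164.814 g.
Weight fraction Mn = 164.814 / 495.021 = 0.3329.

33.29 mass %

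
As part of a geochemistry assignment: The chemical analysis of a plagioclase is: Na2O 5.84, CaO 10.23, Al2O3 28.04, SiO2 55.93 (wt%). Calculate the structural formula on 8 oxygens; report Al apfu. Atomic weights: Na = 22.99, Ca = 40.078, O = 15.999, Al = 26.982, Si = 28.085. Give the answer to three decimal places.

1.485 Al apfu

Na2O (M=61.979): mol = 0.09423; Na = 0.18846, O = 0.09423.
CaO (M=56.077): mol = 0.18243; Ca = 0.18243, O = 0.18243.
Al2O3 (M=101.961): mol = 0.27501; Al = 0.55002, O = 0.82503.
SiO2 (M=60.083): mol = 0.93088; Si = 0.93088, O = 1.86176.
ΣO = 2.96345; factor = 8/ΣO = 2.69956.
Al apfu = 0.55002 × 2.69956 = 1.485.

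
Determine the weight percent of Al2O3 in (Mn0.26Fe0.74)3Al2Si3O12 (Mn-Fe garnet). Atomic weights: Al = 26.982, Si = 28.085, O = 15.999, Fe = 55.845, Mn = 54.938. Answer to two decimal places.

Formula mass = 497.035 g/mol.
2 Al → 1.0000 mol Al2O3 per formula unit; M(Al2O3) = 101.961, so Al2O3 mass = 101.961 g.
101.961/497.035 × 100 = 20.51 wt%.

20.51 wt%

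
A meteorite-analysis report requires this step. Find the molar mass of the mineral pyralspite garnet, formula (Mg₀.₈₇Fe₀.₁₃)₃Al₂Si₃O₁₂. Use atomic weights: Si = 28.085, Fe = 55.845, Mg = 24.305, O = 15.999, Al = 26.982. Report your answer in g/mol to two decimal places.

415.42 g/mol

The formula mass is the sum 2.61*24.305 + 0.39*55.845 + 2*26.982 + 3*28.085 + 12*15.999.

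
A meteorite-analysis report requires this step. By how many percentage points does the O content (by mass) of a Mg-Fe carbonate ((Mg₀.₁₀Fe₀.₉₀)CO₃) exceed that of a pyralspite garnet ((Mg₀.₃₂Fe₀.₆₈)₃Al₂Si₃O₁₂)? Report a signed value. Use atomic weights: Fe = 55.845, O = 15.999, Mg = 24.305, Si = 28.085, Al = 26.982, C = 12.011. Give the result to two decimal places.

1.52 percentage points

M((Mg₀.₁₀Fe₀.₉₀)CO₃) = 112.699 g/mol, so wt% O = 47.997/112.699 × 100 = 42.59%.
M((Mg₀.₃₂Fe₀.₆₈)₃Al₂Si₃O₁₂) = 467.464 g/mol, so wt% O = 191.988/467.464 × 100 = 41.07%.
42.59 − 41.07 = 1.52 pp.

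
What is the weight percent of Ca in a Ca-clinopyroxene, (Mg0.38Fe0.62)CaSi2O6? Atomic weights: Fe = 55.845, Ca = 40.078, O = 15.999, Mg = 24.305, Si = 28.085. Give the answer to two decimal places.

16.97 wt%

Formula mass = 0.38×24.305 + 0.62×55.845 + 1×40.078 + 2×28.085 + 6×15.999 = 236.102 g/mol, of which 40.078 g is Ca.
So Ca makes up 40.078/236.102 = 0.1697 of the mass, i.e. 16.97%.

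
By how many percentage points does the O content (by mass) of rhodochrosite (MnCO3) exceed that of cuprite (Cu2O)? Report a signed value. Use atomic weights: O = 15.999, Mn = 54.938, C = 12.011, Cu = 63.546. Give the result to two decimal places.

M(MnCO3) = 114.946 g/mol, so wt% O = 47.997/114.946 × 100 = 41.76%.
M(Cu2O) = 143.091 g/mol, so wt% O = 15.999/143.091 × 100 = 11.18%.
41.76 − 11.18 = 30.58 pp.

30.58 percentage points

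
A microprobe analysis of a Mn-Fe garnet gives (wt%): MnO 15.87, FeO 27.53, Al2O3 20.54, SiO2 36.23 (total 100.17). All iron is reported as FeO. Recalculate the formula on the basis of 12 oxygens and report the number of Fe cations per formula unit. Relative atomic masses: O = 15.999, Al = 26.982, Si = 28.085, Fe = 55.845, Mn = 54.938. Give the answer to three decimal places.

15.87 wt% MnO ÷ 70.937 g/mol = 0.22372 mol, giving 0.22372 Mn and 0.22372 O.
27.53 wt% FeO ÷ 71.844 g/mol = 0.38319 mol, giving 0.38319 Fe and 0.38319 O.
20.54 wt% Al2O3 ÷ 101.961 g/mol = 0.20145 mol, giving 0.40290 Al and 0.60435 O.
36.23 wt% SiO2 ÷ 60.083 g/mol = 0.60300 mol, giving 0.60300 Si and 1.20600 O.
Oxygen sums to 2.41726; scaling by 12/2.41726 = 4.96430 puts the formula on 12 O.
Fe: 0.38319 × 4.96430 = 1.902 atoms per formula unit.

1.902 Fe apfu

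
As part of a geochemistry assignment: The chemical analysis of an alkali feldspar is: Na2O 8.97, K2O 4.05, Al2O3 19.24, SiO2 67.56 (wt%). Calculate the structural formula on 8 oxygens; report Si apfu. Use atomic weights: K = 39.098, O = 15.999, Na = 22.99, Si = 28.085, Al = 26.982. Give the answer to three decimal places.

2.996 Si apfu

8.97 wt% Na2O ÷ 61.979 g/mol = 0.14473 mol, giving 0.28946 Na and 0.14473 O.
4.05 wt% K2O ÷ 94.195 g/mol = 0.04300 mol, giving 0.08600 K and 0.04300 O.
19.24 wt% Al2O3 ÷ 101.961 g/mol = 0.18870 mol, giving 0.37740 Al and 0.56610 O.
67.56 wt% SiO2 ÷ 60.083 g/mol = 1.12444 mol, giving 1.12444 Si and 2.24888 O.
Oxygen sums to 3.00271; scaling by 8/3.00271 = 2.66426 puts the formula on 8 O.
Si: 1.12444 × 2.66426 = 2.996 atoms per formula unit.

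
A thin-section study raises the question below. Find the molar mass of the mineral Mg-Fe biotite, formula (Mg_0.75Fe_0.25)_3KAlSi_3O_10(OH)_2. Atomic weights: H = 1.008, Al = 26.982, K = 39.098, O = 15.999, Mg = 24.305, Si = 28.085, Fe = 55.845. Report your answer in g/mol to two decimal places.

M = 2.25·24.305 + 0.75·55.845 + 1·39.098 + 1·26.982 + 3·28.085 + 12·15.999 + 2·1.008

440.91 g/mol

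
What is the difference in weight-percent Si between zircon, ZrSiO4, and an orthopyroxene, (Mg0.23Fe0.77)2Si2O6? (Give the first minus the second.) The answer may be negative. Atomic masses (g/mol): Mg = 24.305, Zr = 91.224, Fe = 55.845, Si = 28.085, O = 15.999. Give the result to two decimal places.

-7.21 percentage points

M(ZrSiO4) = 183.305 g/mol, so wt% Si = 28.085/183.305 × 100 = 15.32%.
M((Mg0.23Fe0.77)2Si2O6) = 249.346 g/mol, so wt% Si = 56.170/249.346 × 100 = 22.53%.
15.32 − 22.53 = -7.21 pp.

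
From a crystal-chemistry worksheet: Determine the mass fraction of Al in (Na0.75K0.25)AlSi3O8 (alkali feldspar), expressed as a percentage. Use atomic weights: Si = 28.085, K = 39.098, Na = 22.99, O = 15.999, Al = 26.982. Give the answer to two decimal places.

Molar mass of (Na0.75K0.25)AlSi3O8: 0.75×22.99 + 0.25×39.098 + 1×26.982 + 3×28.085 + 8×15.999 = 266.246 g/mol.
Mass of Al per formula unit: 1 × 26.982 = 26.982 g.
Weight fraction Al = 26.982 / 266.246 = 0.1013.

10.13 wt%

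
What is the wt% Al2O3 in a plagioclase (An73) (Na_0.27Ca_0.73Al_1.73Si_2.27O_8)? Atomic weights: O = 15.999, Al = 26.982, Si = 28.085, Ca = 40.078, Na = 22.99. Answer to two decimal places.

M(Na_0.27Ca_0.73Al_1.73Si_2.27O_8) = 273.888 g/mol; M(Al2O3) = 101.961 g/mol.
Moles Al2O3 per formula unit = 1.73 Al ÷ 2 = 0.8650.
Al2O3 fraction = (0.8650 × 101.961) / 273.888 = 88.196/273.888 = 0.3220.

32.20 wt%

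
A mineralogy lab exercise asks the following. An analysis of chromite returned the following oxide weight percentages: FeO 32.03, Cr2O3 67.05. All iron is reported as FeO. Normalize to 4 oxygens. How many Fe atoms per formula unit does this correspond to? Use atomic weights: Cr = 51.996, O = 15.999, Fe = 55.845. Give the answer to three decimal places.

1.008 Fe apfu

FeO: 32.03/71.844 = 0.44583 mol → 0.44583 mol Fe, 0.44583 mol O.
Cr2O3: 67.05/151.989 = 0.44115 mol → 0.88230 mol Cr, 1.32345 mol O.
Total oxygen = 1.76928 mol. Normalization factor = 4/1.76928 = 2.26081.
Fe per 4 O = 0.44583 × 2.26081 = 1.008.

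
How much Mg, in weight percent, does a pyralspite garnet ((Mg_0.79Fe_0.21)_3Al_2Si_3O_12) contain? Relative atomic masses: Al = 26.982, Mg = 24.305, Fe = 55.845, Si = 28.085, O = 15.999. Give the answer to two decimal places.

Molar mass of (Mg_0.79Fe_0.21)_3Al_2Si_3O_12: 2.37*24.305 + 0.63*55.845 + 2*26.982 + 3*28.085 + 12*15.999 = 422.992 g/mol.
Mass of Mg per formula unit: 2.37 × 24.305 = 57.603 g.
Weight fraction Mg = 57.603 / 422.992 = 0.1362.

13.62 weight percent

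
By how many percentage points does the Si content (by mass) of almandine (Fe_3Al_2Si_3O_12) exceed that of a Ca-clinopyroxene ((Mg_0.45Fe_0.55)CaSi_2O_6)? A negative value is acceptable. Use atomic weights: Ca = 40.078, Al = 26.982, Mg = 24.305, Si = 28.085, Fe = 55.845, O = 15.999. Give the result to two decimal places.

-7.09 percentage points

M(Fe_3Al_2Si_3O_12) = 497.742 g/mol, so wt% Si = 84.255/497.742 × 100 = 16.93%.
M((Mg_0.45Fe_0.55)CaSi_2O_6) = 233.894 g/mol, so wt% Si = 56.170/233.894 × 100 = 24.02%.
16.93 − 24.02 = -7.09 pp.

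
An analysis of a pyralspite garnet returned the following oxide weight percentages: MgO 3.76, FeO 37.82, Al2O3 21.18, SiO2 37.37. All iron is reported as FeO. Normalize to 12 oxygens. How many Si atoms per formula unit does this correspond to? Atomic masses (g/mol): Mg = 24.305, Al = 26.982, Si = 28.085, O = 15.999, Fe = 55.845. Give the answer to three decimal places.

3.001 Si apfu

3.76 wt% MgO ÷ 40.304 g/mol = 0.09329 mol, giving 0.09329 Mg and 0.09329 O.
37.82 wt% FeO ÷ 71.844 g/mol = 0.52642 mol, giving 0.52642 Fe and 0.52642 O.
21.18 wt% Al2O3 ÷ 101.961 g/mol = 0.20773 mol, giving 0.41546 Al and 0.62319 O.
37.37 wt% SiO2 ÷ 60.083 g/mol = 0.62197 mol, giving 0.62197 Si and 1.24394 O.
Oxygen sums to 2.48684; scaling by 12/2.48684 = 4.82540 puts the formula on 12 O.
Si: 0.62197 × 4.82540 = 3.001 atoms per formula unit.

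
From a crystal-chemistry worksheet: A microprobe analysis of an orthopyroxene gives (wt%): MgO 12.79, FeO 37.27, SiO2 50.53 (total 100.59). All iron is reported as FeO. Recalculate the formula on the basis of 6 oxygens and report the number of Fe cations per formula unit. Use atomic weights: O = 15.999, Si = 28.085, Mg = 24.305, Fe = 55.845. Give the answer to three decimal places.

1.236 Fe apfu

MgO: 12.79/40.304 = 0.31734 mol → 0.31734 mol Mg, 0.31734 mol O.
FeO: 37.27/71.844 = 0.51876 mol → 0.51876 mol Fe, 0.51876 mol O.
SiO2: 50.53/60.083 = 0.84100 mol → 0.84100 mol Si, 1.68200 mol O.
Total oxygen = 2.51810 mol. Normalization factor = 6/2.51810 = 2.38275.
Fe per 6 O = 0.51876 × 2.38275 = 1.236.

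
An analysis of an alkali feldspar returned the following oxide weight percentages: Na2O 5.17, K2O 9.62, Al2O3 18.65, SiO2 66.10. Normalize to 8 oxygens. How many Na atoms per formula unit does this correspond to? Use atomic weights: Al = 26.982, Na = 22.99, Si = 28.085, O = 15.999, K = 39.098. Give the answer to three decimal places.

0.455 Na apfu

Na2O: 5.17/61.979 = 0.08342 mol → 0.16684 mol Na, 0.08342 mol O.
K2O: 9.62/94.195 = 0.10213 mol → 0.20426 mol K, 0.10213 mol O.
Al2O3: 18.65/101.961 = 0.18291 mol → 0.36582 mol Al, 0.54873 mol O.
SiO2: 66.10/60.083 = 1.10014 mol → 1.10014 mol Si, 2.20028 mol O.
Total oxygen = 2.93456 mol. Normalization factor = 8/2.93456 = 2.72613.
Na per 8 O = 0.16684 × 2.72613 = 0.455.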